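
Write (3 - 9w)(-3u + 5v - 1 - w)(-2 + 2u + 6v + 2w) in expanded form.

12u - 18u^2 - 24uv - 60uw - 48v + 90v^2 + 156vw + 6 - 18w - 6w^2 + 54u^2w + 72uvw + 72uw^2 - 270v^2w - 36vw^2 + 18w^3

(3 - 9w)(-3u + 5v - 1 - w)(-2 + 2u + 6v + 2w)
= (-9u + 15v - 3 - 3w + 27uw - 45vw + 9w + 9w^2)(-2 + 2u + 6v + 2w)    [distributive law]
= (-9u + 15v - 3 + 6w + 27uw - 45vw + 9w^2)(-2 + 2u + 6v + 2w)    [combine like terms]
= 18u - 18u^2 - 54uv - 18uw - 30v + 30uv + 90v^2 + 30vw + 6 - 6u - 18v - 6w - 12w + 12uw + 36vw + 12w^2 - 54uw + 54u^2w + 162uvw + 54uw^2 + 90vw - 90uvw - 270v^2w - 90vw^2 - 18w^2 + 18uw^2 + 54vw^2 + 18w^3    [distributive law]
= 12u - 18u^2 - 24uv - 60uw - 48v + 90v^2 + 156vw + 6 - 18w - 6w^2 + 54u^2w + 72uvw + 72uw^2 - 270v^2w - 36vw^2 + 18w^3    [combine like terms]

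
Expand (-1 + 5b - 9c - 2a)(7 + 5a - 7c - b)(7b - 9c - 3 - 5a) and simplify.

(-1 + 5b - 9c - 2a)(7 + 5a - 7c - b)(7b - 9c - 3 - 5a)
= (-7 - 5a + 7c + b + 35b + 25ab - 35bc - 5b^2 - 63c - 45ac + 63c^2 + 9bc - 14a - 10a^2 + 14ac + 2ab)(7b - 9c - 3 - 5a)    [distributive law]
= (-7 - 19a - 56c + 36b + 27ab - 26bc - 5b^2 - 31ac + 63c^2 - 10a^2)(7b - 9c - 3 - 5a)    [combine like terms]
= -49b + 63c + 21 + 35a - 133ab + 171ac + 57a + 95a^2 - 392bc + 504c^2 + 168c + 280ac + 252b^2 - 324bc - 108b - 180ab + 189ab^2 - 243abc - 81ab - 135a^2b - 182b^2c + 234bc^2 + 78bc + 130abc - 35b^3 + 45b^2c + 15b^2 + 25ab^2 - 217abc + 279ac^2 + 93ac + 155a^2c + 441bc^2 - 567c^3 - 189c^2 - 315ac^2 - 70a^2b + 90a^2c + 30a^2 + 50a^3    [distributive law]
= -157b + 231c + 21 + 92a - 394ab + 544ac + 125a^2 - 638bc + 315c^2 + 267b^2 + 214ab^2 - 330abc - 205a^2b - 137b^2c + 675bc^2 - 35b^3 - 36ac^2 + 245a^2c - 567c^3 + 50a^3    [combine like terms]

-157b + 231c + 21 + 92a - 394ab + 544ac + 125a^2 - 638bc + 315c^2 + 267b^2 + 214ab^2 - 330abc - 205a^2b - 137b^2c + 675bc^2 - 35b^3 - 36ac^2 + 245a^2c - 567c^3 + 50a^3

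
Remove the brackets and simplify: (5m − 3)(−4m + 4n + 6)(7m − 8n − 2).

(5m − 3)(−4m + 4n + 6)(7m − 8n − 2)
= (−20m^2 + 20mn + 30m + 12m − 12n − 18)(7m − 8n − 2)    [distributive law]
= (−20m^2 + 20mn + 42m − 12n − 18)(7m − 8n − 2)    [combine like terms]
= −140m^3 + 160m^2n + 40m^2 + 140m^2n − 160mn^2 − 40mn + 294m^2 − 336mn − 84m − 84mn + 96n^2 + 24n − 126m + 144n + 36    [distributive law]
= −140m^3 + 300m^2n + 334m^2 − 160mn^2 − 460mn − 210m + 96n^2 + 168n + 36    [combine like terms]

−140m^3 + 300m^2n + 334m^2 − 160mn^2 − 460mn − 210m + 96n^2 + 168n + 36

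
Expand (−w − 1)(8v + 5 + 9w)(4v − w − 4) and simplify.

(−w − 1)(8v + 5 + 9w)(4v − w − 4)
= (−8vw − 5w − 9w^2 − 8v − 5 − 9w)(4v − w − 4)    [distributive law]
= (−8vw − 14w − 9w^2 − 8v − 5)(4v − w − 4)    [combine like terms]
= −32v^2w + 8vw^2 + 32vw − 56vw + 14w^2 + 56w − 36vw^2 + 9w^3 + 36w^2 − 32v^2 + 8vw + 32v − 20v + 5w + 20    [distributive law]
= −32v^2w − 28vw^2 − 16vw + 50w^2 + 61w + 9w^3 − 32v^2 + 12v + 20    [combine like terms]

−32v^2w − 28vw^2 − 16vw + 50w^2 + 61w + 9w^3 − 32v^2 + 12v + 20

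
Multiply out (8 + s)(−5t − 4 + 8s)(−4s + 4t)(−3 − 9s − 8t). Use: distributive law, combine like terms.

−1072st − 1836s^2t − 1700st^2 + 1504t^2 + 1280t^3 − 384s − 432s^2 + 384t + 2256s^3 − 212s^3t − 236s^2t^2 + 160st^3 + 288s^4

(8 + s)(−5t − 4 + 8s)(−4s + 4t)(−3 − 9s − 8t)
= (−40t − 32 + 64s − 5st − 4s + 8s^2)(−4s + 4t)(−3 − 9s − 8t)    [distributive law]
= (−40t − 32 + 60s − 5st + 8s^2)(−4s + 4t)(−3 − 9s − 8t)    [combine like terms]
= (160st − 160t^2 + 128s − 128t − 240s^2 + 240st + 20s^2t − 20st^2 − 32s^3 + 32s^2t)(−3 − 9s − 8t)    [distributive law]
= (400st − 160t^2 + 128s − 128t − 240s^2 + 52s^2t − 20st^2 − 32s^3)(−3 − 9s − 8t)    [combine like terms]
= −1200st − 3600s^2t − 3200st^2 + 480t^2 + 1440st^2 + 1280t^3 − 384s − 1152s^2 − 1024st + 384t + 1152st + 1024t^2 + 720s^2 + 2160s^3 + 1920s^2t − 156s^2t − 468s^3t − 416s^2t^2 + 60st^2 + 180s^2t^2 + 160st^3 + 96s^3 + 288s^4 + 256s^3t    [distributive law]
= −1072st − 1836s^2t − 1700st^2 + 1504t^2 + 1280t^3 − 384s − 432s^2 + 384t + 2256s^3 − 212s^3t − 236s^2t^2 + 160st^3 + 288s^4    [combine like terms]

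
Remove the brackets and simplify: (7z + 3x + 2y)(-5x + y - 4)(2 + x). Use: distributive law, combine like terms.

-98xz - 35x^2z + 14yz + 7xyz - 56z - 42x^2 - 15x^3 - 22xy - 7x^2y - 24x + 4y^2 + 2xy^2 - 16y

(7z + 3x + 2y)(-5x + y - 4)(2 + x)
= (-35xz + 7yz - 28z - 15x^2 + 3xy - 12x - 10xy + 2y^2 - 8y)(2 + x)    [distributive law]
= (-35xz + 7yz - 28z - 15x^2 - 7xy - 12x + 2y^2 - 8y)(2 + x)    [combine like terms]
= -70xz - 35x^2z + 14yz + 7xyz - 56z - 28xz - 30x^2 - 15x^3 - 14xy - 7x^2y - 24x - 12x^2 + 4y^2 + 2xy^2 - 16y - 8xy    [distributive law]
= -98xz - 35x^2z + 14yz + 7xyz - 56z - 42x^2 - 15x^3 - 22xy - 7x^2y - 24x + 4y^2 + 2xy^2 - 16y    [combine like terms]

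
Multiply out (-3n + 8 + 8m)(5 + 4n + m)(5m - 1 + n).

104mn + 23n + 29n^2 - 31mn^2 - 12n^3 + 153m^2n + 152m - 40 + 232m^2 + 40m^3

(-3n + 8 + 8m)(5 + 4n + m)(5m - 1 + n)
= (-15n - 12n^2 - 3mn + 40 + 32n + 8m + 40m + 32mn + 8m^2)(5m - 1 + n)    [distributive law]
= (17n - 12n^2 + 29mn + 40 + 48m + 8m^2)(5m - 1 + n)    [combine like terms]
= 85mn - 17n + 17n^2 - 60mn^2 + 12n^2 - 12n^3 + 145m^2n - 29mn + 29mn^2 + 200m - 40 + 40n + 240m^2 - 48m + 48mn + 40m^3 - 8m^2 + 8m^2n    [distributive law]
= 104mn + 23n + 29n^2 - 31mn^2 - 12n^3 + 153m^2n + 152m - 40 + 232m^2 + 40m^3    [combine like terms]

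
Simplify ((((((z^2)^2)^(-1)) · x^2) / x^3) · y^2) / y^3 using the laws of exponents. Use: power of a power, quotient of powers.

x^(-1)y^(-1)z^(-4)

((((((z^2)^2)^(-1)) · x^2) / x^3) · y^2) / y^3
= (((((z^2)^(-2)) · x^2) / x^3) · y^2) / y^3    [power of a power]
= (((z^(-4) · x^2) / x^3) · y^2) / y^3    [power of a power]
= x^(-1)y^(-1)z^(-4)    [quotient of powers]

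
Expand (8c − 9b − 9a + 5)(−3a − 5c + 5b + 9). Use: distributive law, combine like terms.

(8c − 9b − 9a + 5)(−3a − 5c + 5b + 9)
= −24ac − 40c^2 + 40bc + 72c + 27ab + 45bc − 45b^2 − 81b + 27a^2 + 45ac − 45ab − 81a − 15a − 25c + 25b + 45    [distributive law]
= 21ac − 40c^2 + 85bc + 47c − 18ab − 45b^2 − 56b + 27a^2 − 96a + 45    [combine like terms]

21ac − 40c^2 + 85bc + 47c − 18ab − 45b^2 − 56b + 27a^2 − 96a + 45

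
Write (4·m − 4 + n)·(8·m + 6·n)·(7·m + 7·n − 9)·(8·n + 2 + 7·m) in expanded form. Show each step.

(4·m − 4 + n)·(8·m + 6·n)·(7·m + 7·n − 9)·(8·n + 2 + 7·m)
= (32·m^2 + 24·m·n − 32·m − 24·n + 8·m·n + 6·n^2)·(7·m + 7·n − 9)·(8·n + 2 + 7·m)    [distributive law]
= (32·m^2 + 32·m·n − 32·m − 24·n + 6·n^2)·(7·m + 7·n − 9)·(8·n + 2 + 7·m)    [combine like terms]
= (224·m^3 + 224·m^2·n − 288·m^2 + 224·m^2·n + 224·m·n^2 − 288·m·n − 224·m^2 − 224·m·n + 288·m − 168·m·n − 168·n^2 + 216·n + 42·m·n^2 + 42·n^3 − 54·n^2)·(8·n + 2 + 7·m)    [distributive law]
= (224·m^3 + 448·m^2·n − 512·m^2 + 266·m·n^2 − 680·m·n + 288·m − 222·n^2 + 216·n + 42·n^3)·(8·n + 2 + 7·m)    [combine like terms]
= 1792·m^3·n + 448·m^3 + 1568·m^4 + 3584·m^2·n^2 + 896·m^2·n + 3136·m^3·n − 4096·m^2·n − 1024·m^2 − 3584·m^3 + 2128·m·n^3 + 532·m·n^2 + 1862·m^2·n^2 − 5440·m·n^2 − 1360·m·n − 4760·m^2·n + 2304·m·n + 576·m + 2016·m^2 − 1776·n^3 − 444·n^2 − 1554·m·n^2 + 1728·n^2 + 432·n + 1512·m·n + 336·n^4 + 84·n^3 + 294·m·n^3    [distributive law]
= 4928·m^3·n − 3136·m^3 + 1568·m^4 + 5446·m^2·n^2 − 7960·m^2·n + 992·m^2 + 2422·m·n^3 − 6462·m·n^2 + 2456·m·n + 576·m − 1692·n^3 + 1284·n^2 + 432·n + 336·n^4    [combine like terms]

4928·m^3·n − 3136·m^3 + 1568·m^4 + 5446·m^2·n^2 − 7960·m^2·n + 992·m^2 + 2422·m·n^3 − 6462·m·n^2 + 2456·m·n + 576·m − 1692·n^3 + 1284·n^2 + 432·n + 336·n^4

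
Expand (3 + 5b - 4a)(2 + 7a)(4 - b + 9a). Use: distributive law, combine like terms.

(3 + 5b - 4a)(2 + 7a)(4 - b + 9a)
= (6 + 21a + 10b + 35ab - 8a - 28a^2)(4 - b + 9a)    [distributive law]
= (6 + 13a + 10b + 35ab - 28a^2)(4 - b + 9a)    [combine like terms]
= 24 - 6b + 54a + 52a - 13ab + 117a^2 + 40b - 10b^2 + 90ab + 140ab - 35ab^2 + 315a^2b - 112a^2 + 28a^2b - 252a^3    [distributive law]
= 24 + 34b + 106a + 217ab + 5a^2 - 10b^2 - 35ab^2 + 343a^2b - 252a^3    [combine like terms]

24 + 34b + 106a + 217ab + 5a^2 - 10b^2 - 35ab^2 + 343a^2b - 252a^3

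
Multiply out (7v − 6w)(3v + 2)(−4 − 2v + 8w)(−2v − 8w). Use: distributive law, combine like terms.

(7v − 6w)(3v + 2)(−4 − 2v + 8w)(−2v − 8w)
= (21v^2 + 14v − 18vw − 12w)(−4 − 2v + 8w)(−2v − 8w)    [distributive law]
= (−84v^2 − 42v^3 + 168v^2w − 56v − 28v^2 + 112vw + 72vw + 36v^2w − 144vw^2 + 48w + 24vw − 96w^2)(−2v − 8w)    [distributive law]
= (−112v^2 − 42v^3 + 204v^2w − 56v + 208vw − 144vw^2 + 48w − 96w^2)(−2v − 8w)    [combine like terms]
= 224v^3 + 896v^2w + 84v^4 + 336v^3w − 408v^3w − 1632v^2w^2 + 112v^2 + 448vw − 416v^2w − 1664vw^2 + 288v^2w^2 + 1152vw^3 − 96vw − 384w^2 + 192vw^2 + 768w^3    [distributive law]
= 224v^3 + 480v^2w + 84v^4 − 72v^3w − 1344v^2w^2 + 112v^2 + 352vw − 1472vw^2 + 1152vw^3 − 384w^2 + 768w^3    [combine like terms]

224v^3 + 480v^2w + 84v^4 − 72v^3w − 1344v^2w^2 + 112v^2 + 352vw − 1472vw^2 + 1152vw^3 − 384w^2 + 768w^3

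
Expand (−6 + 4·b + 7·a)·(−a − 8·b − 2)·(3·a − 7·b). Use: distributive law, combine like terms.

(−6 + 4·b + 7·a)·(−a − 8·b − 2)·(3·a − 7·b)
= (6·a + 48·b + 12 − 4·a·b − 32·b² − 8·b − 7·a² − 56·a·b − 14·a)·(3·a − 7·b)    [distributive law]
= (−8·a + 40·b + 12 − 60·a·b − 32·b² − 7·a²)·(3·a − 7·b)    [combine like terms]
= −24·a² + 56·a·b + 120·a·b − 280·b² + 36·a − 84·b − 180·a²·b + 420·a·b² − 96·a·b² + 224·b³ − 21·a³ + 49·a²·b    [distributive law]
= −24·a² + 176·a·b − 280·b² + 36·a − 84·b − 131·a²·b + 324·a·b² + 224·b³ − 21·a³    [combine like terms]

−24·a² + 176·a·b − 280·b² + 36·a − 84·b − 131·a²·b + 324·a·b² + 224·b³ − 21·a³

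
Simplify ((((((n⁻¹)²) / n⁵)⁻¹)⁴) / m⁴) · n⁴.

m⁻⁴n³²

((((((n⁻¹)²) / n⁵)⁻¹)⁴) / m⁴) · n⁴
= (((((n⁻¹)²) / n⁵)⁻⁴) / m⁴) · n⁴    [power of a power]
= (((((n⁻¹)²)⁻⁴) / ((n⁵)⁻⁴)) / m⁴) · n⁴    [power of a quotient]
= ((((n⁻¹)⁻⁸) / ((n⁵)⁻⁴)) / m⁴) · n⁴    [power of a power]
= ((n⁸ / ((n⁵)⁻⁴)) / m⁴) · n⁴    [power of a power]
= ((n⁸ / n⁻²⁰) / m⁴) · n⁴    [power of a power]
= (n²⁸ / m⁴) · n⁴    [quotient of powers]
= m⁻⁴n³²    [quotient of powers; product of powers]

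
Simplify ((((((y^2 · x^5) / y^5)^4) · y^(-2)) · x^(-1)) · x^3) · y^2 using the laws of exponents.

((((((y^2 · x^5) / y^5)^4) · y^(-2)) · x^(-1)) · x^3) · y^2
= ((((((y^2 · x^5)^4) / ((y^5)^4)) · y^(-2)) · x^(-1)) · x^3) · y^2    [power of a quotient]
= (((((((y^2)^4) · ((x^5)^4)) / ((y^5)^4)) · y^(-2)) · x^(-1)) · x^3) · y^2    [power of a product]
= (((((y^8 · ((x^5)^4)) / ((y^5)^4)) · y^(-2)) · x^(-1)) · x^3) · y^2    [power of a power]
= (((((y^8 · x^20) / ((y^5)^4)) · y^(-2)) · x^(-1)) · x^3) · y^2    [power of a power]
= (((((y^8 · x^20) / y^20) · y^(-2)) · x^(-1)) · x^3) · y^2    [power of a power]
= x^22y^(-12)    [quotient of powers; product of powers]

x^22y^(-12)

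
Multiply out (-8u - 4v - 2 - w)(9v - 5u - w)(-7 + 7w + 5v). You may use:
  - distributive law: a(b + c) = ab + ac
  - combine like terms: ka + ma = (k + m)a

414uv - 299uvw - 260uv^2 - 280u^2 + 280u^2w + 200u^2v - 21uw + 91uw^2 + 162v^2 - 277v^2w - 180v^3 - 81vw - 30vw^2 + 126v - 70u - 14w + 7w^2 + 7w^3

(-8u - 4v - 2 - w)(9v - 5u - w)(-7 + 7w + 5v)
= (-72uv + 40u^2 + 8uw - 36v^2 + 20uv + 4vw - 18v + 10u + 2w - 9vw + 5uw + w^2)(-7 + 7w + 5v)    [distributive law]
= (-52uv + 40u^2 + 13uw - 36v^2 - 5vw - 18v + 10u + 2w + w^2)(-7 + 7w + 5v)    [combine like terms]
= 364uv - 364uvw - 260uv^2 - 280u^2 + 280u^2w + 200u^2v - 91uw + 91uw^2 + 65uvw + 252v^2 - 252v^2w - 180v^3 + 35vw - 35vw^2 - 25v^2w + 126v - 126vw - 90v^2 - 70u + 70uw + 50uv - 14w + 14w^2 + 10vw - 7w^2 + 7w^3 + 5vw^2    [distributive law]
= 414uv - 299uvw - 260uv^2 - 280u^2 + 280u^2w + 200u^2v - 21uw + 91uw^2 + 162v^2 - 277v^2w - 180v^3 - 81vw - 30vw^2 + 126v - 70u - 14w + 7w^2 + 7w^3    [combine like terms]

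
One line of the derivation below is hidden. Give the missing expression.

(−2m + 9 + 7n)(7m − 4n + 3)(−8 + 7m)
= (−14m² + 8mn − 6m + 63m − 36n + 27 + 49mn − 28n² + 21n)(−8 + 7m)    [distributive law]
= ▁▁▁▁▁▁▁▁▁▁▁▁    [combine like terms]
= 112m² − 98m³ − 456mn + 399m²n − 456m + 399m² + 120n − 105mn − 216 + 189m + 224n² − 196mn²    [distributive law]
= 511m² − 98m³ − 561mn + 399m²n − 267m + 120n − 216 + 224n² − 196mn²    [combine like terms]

Applying combine like terms to the line above:

(−14m² + 57mn + 57m − 15n + 27 − 28n²)(−8 + 7m)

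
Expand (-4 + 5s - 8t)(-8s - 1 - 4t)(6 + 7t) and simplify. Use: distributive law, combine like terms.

162s + 453st + 24 + 172t + 360t^2 - 240s^2 - 280s^2t + 308st^2 + 224t^3

(-4 + 5s - 8t)(-8s - 1 - 4t)(6 + 7t)
= (32s + 4 + 16t - 40s^2 - 5s - 20st + 64st + 8t + 32t^2)(6 + 7t)    [distributive law]
= (27s + 4 + 24t - 40s^2 + 44st + 32t^2)(6 + 7t)    [combine like terms]
= 162s + 189st + 24 + 28t + 144t + 168t^2 - 240s^2 - 280s^2t + 264st + 308st^2 + 192t^2 + 224t^3    [distributive law]
= 162s + 453st + 24 + 172t + 360t^2 - 240s^2 - 280s^2t + 308st^2 + 224t^3    [combine like terms]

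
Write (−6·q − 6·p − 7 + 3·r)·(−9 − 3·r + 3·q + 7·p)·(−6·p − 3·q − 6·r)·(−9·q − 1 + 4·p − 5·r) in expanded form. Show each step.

(−6·q − 6·p − 7 + 3·r)·(−9 − 3·r + 3·q + 7·p)·(−6·p − 3·q − 6·r)·(−9·q − 1 + 4·p − 5·r)
= (54·q + 18·q·r − 18·q^2 − 42·p·q + 54·p + 18·p·r − 18·p·q − 42·p^2 + 63 + 21·r − 21·q − 49·p − 27·r − 9·r^2 + 9·q·r + 21·p·r)·(−6·p − 3·q − 6·r)·(−9·q − 1 + 4·p − 5·r)    [distributive law]
= (33·q + 27·q·r − 18·q^2 − 60·p·q + 5·p + 39·p·r − 42·p^2 + 63 − 6·r − 9·r^2)·(−6·p − 3·q − 6·r)·(−9·q − 1 + 4·p − 5·r)    [combine like terms]
= (−198·p·q − 99·q^2 − 198·q·r − 162·p·q·r − 81·q^2·r − 162·q·r^2 + 108·p·q^2 + 54·q^3 + 108·q^2·r + 360·p^2·q + 180·p·q^2 + 360·p·q·r − 30·p^2 − 15·p·q − 30·p·r − 234·p^2·r − 117·p·q·r − 234·p·r^2 + 252·p^3 + 126·p^2·q + 252·p^2·r − 378·p − 189·q − 378·r + 36·p·r + 18·q·r + 36·r^2 + 54·p·r^2 + 27·q·r^2 + 54·r^3)·(−9·q − 1 + 4·p − 5·r)    [distributive law]
= (−213·p·q − 99·q^2 − 180·q·r + 81·p·q·r + 27·q^2·r − 135·q·r^2 + 288·p·q^2 + 54·q^3 + 486·p^2·q − 30·p^2 + 6·p·r + 18·p^2·r − 180·p·r^2 + 252·p^3 − 378·p − 189·q − 378·r + 36·r^2 + 54·r^3)·(−9·q − 1 + 4·p − 5·r)    [combine like terms]
= 1917·p·q^2 + 213·p·q − 852·p^2·q + 1065·p·q·r + 891·q^3 + 99·q^2 − 396·p·q^2 + 495·q^2·r + 1620·q^2·r + 180·q·r − 720·p·q·r + 900·q·r^2 − 729·p·q^2·r − 81·p·q·r + 324·p^2·q·r − 405·p·q·r^2 − 243·q^3·r − 27·q^2·r + 108·p·q^2·r − 135·q^2·r^2 + 1215·q^2·r^2 + 135·q·r^2 − 540·p·q·r^2 + 675·q·r^3 − 2592·p·q^3 − 288·p·q^2 + 1152·p^2·q^2 − 1440·p·q^2·r − 486·q^4 − 54·q^3 + 216·p·q^3 − 270·q^3·r − 4374·p^2·q^2 − 486·p^2·q + 1944·p^3·q − 2430·p^2·q·r + 270·p^2·q + 30·p^2 − 120·p^3 + 150·p^2·r − 54·p·q·r − 6·p·r + 24·p^2·r − 30·p·r^2 − 162·p^2·q·r − 18·p^2·r + 72·p^3·r − 90·p^2·r^2 + 1620·p·q·r^2 + 180·p·r^2 − 720·p^2·r^2 + 900·p·r^3 − 2268·p^3·q − 252·p^3 + 1008·p^4 − 1260·p^3·r + 3402·p·q + 378·p − 1512·p^2 + 1890·p·r + 1701·q^2 + 189·q − 756·p·q + 945·q·r + 3402·q·r + 378·r − 1512·p·r + 1890·r^2 − 324·q·r^2 − 36·r^2 + 144·p·r^2 − 180·r^3 − 486·q·r^3 − 54·r^3 + 216·p·r^3 − 270·r^4    [distributive law]
= 1233·p·q^2 + 2859·p·q − 1068·p^2·q + 210·p·q·r + 837·q^3 + 1800·q^2 + 2088·q^2·r + 4527·q·r + 711·q·r^2 − 2061·p·q^2·r − 2268·p^2·q·r + 675·p·q·r^2 − 513·q^3·r + 1080·q^2·r^2 + 189·q·r^3 − 2376·p·q^3 − 3222·p^2·q^2 − 486·q^4 − 324·p^3·q − 1482·p^2 − 372·p^3 + 156·p^2·r + 372·p·r + 294·p·r^2 − 1188·p^3·r − 810·p^2·r^2 + 1116·p·r^3 + 1008·p^4 + 378·p + 189·q + 378·r + 1854·r^2 − 234·r^3 − 270·r^4    [combine like terms]

1233·p·q^2 + 2859·p·q − 1068·p^2·q + 210·p·q·r + 837·q^3 + 1800·q^2 + 2088·q^2·r + 4527·q·r + 711·q·r^2 − 2061·p·q^2·r − 2268·p^2·q·r + 675·p·q·r^2 − 513·q^3·r + 1080·q^2·r^2 + 189·q·r^3 − 2376·p·q^3 − 3222·p^2·q^2 − 486·q^4 − 324·p^3·q − 1482·p^2 − 372·p^3 + 156·p^2·r + 372·p·r + 294·p·r^2 − 1188·p^3·r − 810·p^2·r^2 + 1116·p·r^3 + 1008·p^4 + 378·p + 189·q + 378·r + 1854·r^2 − 234·r^3 − 270·r^4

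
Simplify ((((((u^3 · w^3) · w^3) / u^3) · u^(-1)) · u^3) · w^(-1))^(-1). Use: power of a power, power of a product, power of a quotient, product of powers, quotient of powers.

((((((u^3 · w^3) · w^3) / u^3) · u^(-1)) · u^3) · w^(-1))^(-1)
= ((((((u^3 · w^3) · w^3) / u^3) · u^(-1)) · u^3)^(-1)) · ((w^(-1))^(-1))    [power of a product]
= ((((((u^3 · w^3) · w^3) / u^3) · u^(-1))^(-1)) · ((u^3)^(-1))) · ((w^(-1))^(-1))    [power of a product]
= ((((((u^3 · w^3) · w^3) / u^3)^(-1)) · ((u^(-1))^(-1))) · ((u^3)^(-1))) · ((w^(-1))^(-1))    [power of a product]
= ((((((u^3 · w^3) · w^3)^(-1)) / ((u^3)^(-1))) · ((u^(-1))^(-1))) · ((u^3)^(-1))) · ((w^(-1))^(-1))    [power of a quotient]
= ((((((u^3 · w^3)^(-1)) · ((w^3)^(-1))) / ((u^3)^(-1))) · ((u^(-1))^(-1))) · ((u^3)^(-1))) · ((w^(-1))^(-1))    [power of a product]
= (((((((u^3)^(-1)) · ((w^3)^(-1))) · ((w^3)^(-1))) / ((u^3)^(-1))) · ((u^(-1))^(-1))) · ((u^3)^(-1))) · ((w^(-1))^(-1))    [power of a product]
= (((((u^(-3) · ((w^3)^(-1))) · ((w^3)^(-1))) / ((u^3)^(-1))) · ((u^(-1))^(-1))) · ((u^3)^(-1))) · ((w^(-1))^(-1))    [power of a power]
= (((((u^(-3) · w^(-3)) · ((w^3)^(-1))) / ((u^3)^(-1))) · ((u^(-1))^(-1))) · ((u^3)^(-1))) · ((w^(-1))^(-1))    [power of a power]
= (((((u^(-3) · w^(-3)) · w^(-3)) / ((u^3)^(-1))) · ((u^(-1))^(-1))) · ((u^3)^(-1))) · ((w^(-1))^(-1))    [power of a power]
= (((((u^(-3) · w^(-3)) · w^(-3)) / u^(-3)) · ((u^(-1))^(-1))) · ((u^3)^(-1))) · ((w^(-1))^(-1))    [power of a power]
= (((((u^(-3) · w^(-3)) · w^(-3)) / u^(-3)) · u) · ((u^3)^(-1))) · ((w^(-1))^(-1))    [power of a power]
= (((((u^(-3) · w^(-3)) · w^(-3)) / u^(-3)) · u) · u^(-3)) · ((w^(-1))^(-1))    [power of a power]
= (((((u^(-3) · w^(-3)) · w^(-3)) / u^(-3)) · u) · u^(-3)) · w    [power of a power]
= u^(-2)w^(-5)    [quotient of powers; product of powers]

u^(-2)w^(-5)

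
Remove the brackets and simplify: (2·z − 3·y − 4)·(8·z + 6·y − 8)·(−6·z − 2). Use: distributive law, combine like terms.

−96·z^3 + 256·z^2 + 72·y·z^2 + 24·y·z − 96·z + 108·y^2·z + 36·y^2 − 64

(2·z − 3·y − 4)·(8·z + 6·y − 8)·(−6·z − 2)
= (16·z^2 + 12·y·z − 16·z − 24·y·z − 18·y^2 + 24·y − 32·z − 24·y + 32)·(−6·z − 2)    [distributive law]
= (16·z^2 − 12·y·z − 48·z − 18·y^2 + 32)·(−6·z − 2)    [combine like terms]
= −96·z^3 − 32·z^2 + 72·y·z^2 + 24·y·z + 288·z^2 + 96·z + 108·y^2·z + 36·y^2 − 192·z − 64    [distributive law]
= −96·z^3 + 256·z^2 + 72·y·z^2 + 24·y·z − 96·z + 108·y^2·z + 36·y^2 − 64    [combine like terms]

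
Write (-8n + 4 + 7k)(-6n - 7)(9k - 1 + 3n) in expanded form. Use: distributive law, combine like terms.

306kn^2 + 48n^2 + 144n^3 + 183kn - 116n - 203k + 28 - 378k^2n - 441k^2

(-8n + 4 + 7k)(-6n - 7)(9k - 1 + 3n)
= (48n^2 + 56n - 24n - 28 - 42kn - 49k)(9k - 1 + 3n)    [distributive law]
= (48n^2 + 32n - 28 - 42kn - 49k)(9k - 1 + 3n)    [combine like terms]
= 432kn^2 - 48n^2 + 144n^3 + 288kn - 32n + 96n^2 - 252k + 28 - 84n - 378k^2n + 42kn - 126kn^2 - 441k^2 + 49k - 147kn    [distributive law]
= 306kn^2 + 48n^2 + 144n^3 + 183kn - 116n - 203k + 28 - 378k^2n - 441k^2    [combine like terms]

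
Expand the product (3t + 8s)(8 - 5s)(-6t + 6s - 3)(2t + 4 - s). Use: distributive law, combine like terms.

(3t + 8s)(8 - 5s)(-6t + 6s - 3)(2t + 4 - s)
= (24t - 15st + 64s - 40s²)(-6t + 6s - 3)(2t + 4 - s)    [distributive law]
= (-144t² + 144st - 72t + 90st² - 90s²t + 45st - 384st + 384s² - 192s + 240s²t - 240s³ + 120s²)(2t + 4 - s)    [distributive law]
= (-144t² - 195st - 72t + 90st² + 150s²t + 504s² - 192s - 240s³)(2t + 4 - s)    [combine like terms]
= -288t³ - 576t² + 144st² - 390st² - 780st + 195s²t - 144t² - 288t + 72st + 180st³ + 360st² - 90s²t² + 300s²t² + 600s²t - 150s³t + 1008s²t + 2016s² - 504s³ - 384st - 768s + 192s² - 480s³t - 960s³ + 240s⁴    [distributive law]
= -288t³ - 720t² + 114st² - 1092st + 1803s²t - 288t + 180st³ + 210s²t² - 630s³t + 2208s² - 1464s³ - 768s + 240s⁴    [combine like terms]

-288t³ - 720t² + 114st² - 1092st + 1803s²t - 288t + 180st³ + 210s²t² - 630s³t + 2208s² - 1464s³ - 768s + 240s⁴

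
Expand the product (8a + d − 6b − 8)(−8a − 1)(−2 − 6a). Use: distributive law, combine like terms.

−208a^2 + 384a^3 − 160a + 22ad + 48a^2d + 2d − 132ab − 288a^2b − 12b − 16

(8a + d − 6b − 8)(−8a − 1)(−2 − 6a)
= (−64a^2 − 8a − 8ad − d + 48ab + 6b + 64a + 8)(−2 − 6a)    [distributive law]
= (−64a^2 + 56a − 8ad − d + 48ab + 6b + 8)(−2 − 6a)    [combine like terms]
= 128a^2 + 384a^3 − 112a − 336a^2 + 16ad + 48a^2d + 2d + 6ad − 96ab − 288a^2b − 12b − 36ab − 16 − 48a    [distributive law]
= −208a^2 + 384a^3 − 160a + 22ad + 48a^2d + 2d − 132ab − 288a^2b − 12b − 16    [combine like terms]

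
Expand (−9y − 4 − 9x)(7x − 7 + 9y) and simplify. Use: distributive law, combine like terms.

(−9y − 4 − 9x)(7x − 7 + 9y)
= −63xy + 63y − 81y^2 − 28x + 28 − 36y − 63x^2 + 63x − 81xy    [distributive law]
= −144xy + 27y − 81y^2 + 35x + 28 − 63x^2    [combine like terms]

−144xy + 27y − 81y^2 + 35x + 28 − 63x^2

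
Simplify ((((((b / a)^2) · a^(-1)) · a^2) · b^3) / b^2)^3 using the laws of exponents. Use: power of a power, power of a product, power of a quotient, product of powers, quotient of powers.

((((((b / a)^2) · a^(-1)) · a^2) · b^3) / b^2)^3
= ((((((b / a)^2) · a^(-1)) · a^2) · b^3)^3) / ((b^2)^3)    [power of a quotient]
= ((((((b / a)^2) · a^(-1)) · a^2)^3) · ((b^3)^3)) / ((b^2)^3)    [power of a product]
= ((((((b / a)^2) · a^(-1))^3) · ((a^2)^3)) · ((b^3)^3)) / ((b^2)^3)    [power of a product]
= ((((((b / a)^2)^3) · ((a^(-1))^3)) · ((a^2)^3)) · ((b^3)^3)) / ((b^2)^3)    [power of a product]
= (((((b / a)^6) · ((a^(-1))^3)) · ((a^2)^3)) · ((b^3)^3)) / ((b^2)^3)    [power of a power]
= (((((b^6) / (a^6)) · ((a^(-1))^3)) · ((a^2)^3)) · ((b^3)^3)) / ((b^2)^3)    [power of a quotient]
= ((((b^6 / a^6) · a^(-3)) · ((a^2)^3)) · ((b^3)^3)) / ((b^2)^3)    [power of a power]
= ((((b^6 / a^6) · a^(-3)) · a^6) · ((b^3)^3)) / ((b^2)^3)    [power of a power]
= ((((b^6 / a^6) · a^(-3)) · a^6) · b^9) / ((b^2)^3)    [power of a power]
= ((((b^6 / a^6) · a^(-3)) · a^6) · b^9) / b^6    [power of a power]
= a^(-3)b^9    [quotient of powers; product of powers]

a^(-3)b^9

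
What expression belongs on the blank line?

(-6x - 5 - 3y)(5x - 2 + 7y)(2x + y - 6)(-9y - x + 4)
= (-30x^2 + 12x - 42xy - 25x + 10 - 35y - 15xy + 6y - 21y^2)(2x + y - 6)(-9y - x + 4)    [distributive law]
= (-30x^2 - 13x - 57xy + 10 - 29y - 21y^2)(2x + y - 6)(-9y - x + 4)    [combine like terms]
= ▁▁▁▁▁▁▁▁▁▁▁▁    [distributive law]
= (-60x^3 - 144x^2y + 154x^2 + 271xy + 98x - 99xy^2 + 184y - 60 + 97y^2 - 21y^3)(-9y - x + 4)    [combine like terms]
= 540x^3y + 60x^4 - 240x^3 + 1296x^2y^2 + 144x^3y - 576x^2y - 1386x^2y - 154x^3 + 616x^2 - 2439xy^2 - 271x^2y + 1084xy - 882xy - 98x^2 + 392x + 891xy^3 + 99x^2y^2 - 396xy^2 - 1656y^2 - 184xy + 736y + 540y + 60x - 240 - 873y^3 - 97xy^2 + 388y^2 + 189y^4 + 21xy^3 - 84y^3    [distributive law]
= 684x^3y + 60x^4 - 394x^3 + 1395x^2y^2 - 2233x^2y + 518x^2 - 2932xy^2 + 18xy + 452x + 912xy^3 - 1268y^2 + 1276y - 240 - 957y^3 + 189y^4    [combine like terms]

After distributive law, the bracketed line is:

(-60x^3 - 30x^2y + 180x^2 - 26x^2 - 13xy + 78x - 114x^2y - 57xy^2 + 342xy + 20x + 10y - 60 - 58xy - 29y^2 + 174y - 42xy^2 - 21y^3 + 126y^2)(-9y - x + 4)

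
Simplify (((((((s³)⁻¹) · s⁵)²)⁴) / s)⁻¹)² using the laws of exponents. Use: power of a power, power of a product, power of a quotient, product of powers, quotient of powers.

s⁻³⁰

(((((((s³)⁻¹) · s⁵)²)⁴) / s)⁻¹)²
= ((((((s³)⁻¹) · s⁵)²)⁴) / s)⁻²    [power of a power]
= ((((((s³)⁻¹) · s⁵)²)⁴)⁻²) / (s⁻²)    [power of a quotient]
= (((((s³)⁻¹) · s⁵)²)⁻⁸) / (s⁻²)    [power of a power]
= ((((s³)⁻¹) · s⁵)⁻¹⁶) / (s⁻²)    [power of a power]
= ((((s³)⁻¹)⁻¹⁶) · ((s⁵)⁻¹⁶)) / (s⁻²)    [power of a product]
= (((s³)¹⁶) · ((s⁵)⁻¹⁶)) / (s⁻²)    [power of a power]
= (s⁴⁸ · ((s⁵)⁻¹⁶)) / (s⁻²)    [power of a power]
= (s⁴⁸ · s⁻⁸⁰) / (s⁻²)    [power of a power]
= s⁻³² / (s⁻²)    [product of powers]
= s⁻³⁰    [quotient of powers]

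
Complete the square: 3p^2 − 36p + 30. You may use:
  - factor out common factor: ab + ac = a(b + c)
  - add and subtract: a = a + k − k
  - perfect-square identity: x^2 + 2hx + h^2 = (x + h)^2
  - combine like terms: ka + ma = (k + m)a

3(p − 6)^2 − 78

3p^2 − 36p + 30
= 3(p^2 − 12p) + 30    [factor out 3 from the p-terms]
= 3(p^2 − 12p + 36 − 36) + 30    [add and subtract 36 inside the bracket]
= 3(p − 6)^2 − 108 + 30    [perfect-square identity]
= 3(p − 6)^2 − 78    [combine constants]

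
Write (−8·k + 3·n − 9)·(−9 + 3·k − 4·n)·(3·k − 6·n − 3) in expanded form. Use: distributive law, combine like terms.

(−8·k + 3·n − 9)·(−9 + 3·k − 4·n)·(3·k − 6·n − 3)
= (72·k − 24·k^2 + 32·k·n − 27·n + 9·k·n − 12·n^2 + 81 − 27·k + 36·n)·(3·k − 6·n − 3)    [distributive law]
= (45·k − 24·k^2 + 41·k·n + 9·n − 12·n^2 + 81)·(3·k − 6·n − 3)    [combine like terms]
= 135·k^2 − 270·k·n − 135·k − 72·k^3 + 144·k^2·n + 72·k^2 + 123·k^2·n − 246·k·n^2 − 123·k·n + 27·k·n − 54·n^2 − 27·n − 36·k·n^2 + 72·n^3 + 36·n^2 + 243·k − 486·n − 243    [distributive law]
= 207·k^2 − 366·k·n + 108·k − 72·k^3 + 267·k^2·n − 282·k·n^2 − 18·n^2 − 513·n + 72·n^3 − 243    [combine like terms]

207·k^2 − 366·k·n + 108·k − 72·k^3 + 267·k^2·n − 282·k·n^2 − 18·n^2 − 513·n + 72·n^3 − 243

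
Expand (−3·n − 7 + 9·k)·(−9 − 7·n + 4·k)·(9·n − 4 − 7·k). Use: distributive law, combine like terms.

(−3·n − 7 + 9·k)·(−9 − 7·n + 4·k)·(9·n − 4 − 7·k)
= (27·n + 21·n² − 12·k·n + 63 + 49·n − 28·k − 81·k − 63·k·n + 36·k²)·(9·n − 4 − 7·k)    [distributive law]
= (76·n + 21·n² − 75·k·n + 63 − 109·k + 36·k²)·(9·n − 4 − 7·k)    [combine like terms]
= 684·n² − 304·n − 532·k·n + 189·n³ − 84·n² − 147·k·n² − 675·k·n² + 300·k·n + 525·k²·n + 567·n − 252 − 441·k − 981·k·n + 436·k + 763·k² + 324·k²·n − 144·k² − 252·k³    [distributive law]
= 600·n² + 263·n − 1213·k·n + 189·n³ − 822·k·n² + 849·k²·n − 252 − 5·k + 619·k² − 252·k³    [combine like terms]

600·n² + 263·n − 1213·k·n + 189·n³ − 822·k·n² + 849·k²·n − 252 − 5·k + 619·k² − 252·k³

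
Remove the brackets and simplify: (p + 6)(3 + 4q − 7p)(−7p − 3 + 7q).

(p + 6)(3 + 4q − 7p)(−7p − 3 + 7q)
= (3p + 4pq − 7p² + 18 + 24q − 42p)(−7p − 3 + 7q)    [distributive law]
= (−39p + 4pq − 7p² + 18 + 24q)(−7p − 3 + 7q)    [combine like terms]
= 273p² + 117p − 273pq − 28p²q − 12pq + 28pq² + 49p³ + 21p² − 49p²q − 126p − 54 + 126q − 168pq − 72q + 168q²    [distributive law]
= 294p² − 9p − 453pq − 77p²q + 28pq² + 49p³ − 54 + 54q + 168q²    [combine like terms]

294p² − 9p − 453pq − 77p²q + 28pq² + 49p³ − 54 + 54q + 168q²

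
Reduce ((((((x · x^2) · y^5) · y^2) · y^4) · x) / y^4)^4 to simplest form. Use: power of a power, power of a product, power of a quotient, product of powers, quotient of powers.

x^16·y^28

((((((x · x^2) · y^5) · y^2) · y^4) · x) / y^4)^4
= ((((((x · x^2) · y^5) · y^2) · y^4) · x)^4) / ((y^4)^4)    [power of a quotient]
= ((((((x · x^2) · y^5) · y^2) · y^4)^4) · (x^4)) / ((y^4)^4)    [power of a product]
= ((((((x · x^2) · y^5) · y^2)^4) · ((y^4)^4)) · (x^4)) / ((y^4)^4)    [power of a product]
= ((((((x · x^2) · y^5)^4) · ((y^2)^4)) · ((y^4)^4)) · (x^4)) / ((y^4)^4)    [power of a product]
= ((((((x · x^2)^4) · ((y^5)^4)) · ((y^2)^4)) · ((y^4)^4)) · (x^4)) / ((y^4)^4)    [power of a product]
= ((((((x^4) · ((x^2)^4)) · ((y^5)^4)) · ((y^2)^4)) · ((y^4)^4)) · (x^4)) / ((y^4)^4)    [power of a product]
= (((((x^4 · x^8) · ((y^5)^4)) · ((y^2)^4)) · ((y^4)^4)) · (x^4)) / ((y^4)^4)    [power of a power]
= ((((x^12 · ((y^5)^4)) · ((y^2)^4)) · ((y^4)^4)) · (x^4)) / ((y^4)^4)    [product of powers]
= ((((x^12 · y^20) · ((y^2)^4)) · ((y^4)^4)) · (x^4)) / ((y^4)^4)    [power of a power]
= ((((x^12 · y^20) · y^8) · ((y^4)^4)) · (x^4)) / ((y^4)^4)    [power of a power]
= ((((x^12 · y^20) · y^8) · y^16) · (x^4)) / ((y^4)^4)    [power of a power]
= ((((x^12 · y^20) · y^8) · y^16) · x^4) / y^16    [power of a power]
= x^16·y^28    [quotient of powers; product of powers]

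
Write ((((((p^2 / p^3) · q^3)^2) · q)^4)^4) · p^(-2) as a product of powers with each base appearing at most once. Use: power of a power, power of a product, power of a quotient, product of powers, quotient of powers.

((((((p^2 / p^3) · q^3)^2) · q)^4)^4) · p^(-2)
= (((((p^2 / p^3) · q^3)^2) · q)^16) · p^(-2)    [power of a power]
= (((((p^2 / p^3) · q^3)^2)^16) · (q^16)) · p^(-2)    [power of a product]
= ((((p^2 / p^3) · q^3)^32) · (q^16)) · p^(-2)    [power of a power]
= ((((p^2 / p^3)^32) · ((q^3)^32)) · (q^16)) · p^(-2)    [power of a product]
= (((((p^2)^32) / ((p^3)^32)) · ((q^3)^32)) · (q^16)) · p^(-2)    [power of a quotient]
= (((p^64 / ((p^3)^32)) · ((q^3)^32)) · (q^16)) · p^(-2)    [power of a power]
= (((p^64 / p^96) · ((q^3)^32)) · (q^16)) · p^(-2)    [power of a power]
= ((p^(-32) · ((q^3)^32)) · (q^16)) · p^(-2)    [quotient of powers]
= ((p^(-32) · q^96) · (q^16)) · p^(-2)    [power of a power]
= p^(-34)q^112    [product of powers]

p^(-34)q^112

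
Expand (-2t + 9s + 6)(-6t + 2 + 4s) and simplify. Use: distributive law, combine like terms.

12t^2 - 40t - 62st + 42s + 36s^2 + 12

(-2t + 9s + 6)(-6t + 2 + 4s)
= 12t^2 - 4t - 8st - 54st + 18s + 36s^2 - 36t + 12 + 24s    [distributive law]
= 12t^2 - 40t - 62st + 42s + 36s^2 + 12    [combine like terms]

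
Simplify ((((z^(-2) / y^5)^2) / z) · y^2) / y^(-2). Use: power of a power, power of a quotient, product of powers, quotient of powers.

y^(-6)z^(-5)

((((z^(-2) / y^5)^2) / z) · y^2) / y^(-2)
= (((((z^(-2))^2) / ((y^5)^2)) / z) · y^2) / y^(-2)    [power of a quotient]
= (((z^(-4) / ((y^5)^2)) / z) · y^2) / y^(-2)    [power of a power]
= (((z^(-4) / y^10) / z) · y^2) / y^(-2)    [power of a power]
= y^(-6)z^(-5)    [quotient of powers; product of powers]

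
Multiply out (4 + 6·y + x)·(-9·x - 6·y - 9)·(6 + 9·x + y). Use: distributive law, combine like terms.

-594·x - 459·x² - 1107·x·y - 504·y - 294·y² - 216 - 549·x²·y - 384·x·y² - 36·y³ - 81·x³

(4 + 6·y + x)·(-9·x - 6·y - 9)·(6 + 9·x + y)
= (-36·x - 24·y - 36 - 54·x·y - 36·y² - 54·y - 9·x² - 6·x·y - 9·x)·(6 + 9·x + y)    [distributive law]
= (-45·x - 78·y - 36 - 60·x·y - 36·y² - 9·x²)·(6 + 9·x + y)    [combine like terms]
= -270·x - 405·x² - 45·x·y - 468·y - 702·x·y - 78·y² - 216 - 324·x - 36·y - 360·x·y - 540·x²·y - 60·x·y² - 216·y² - 324·x·y² - 36·y³ - 54·x² - 81·x³ - 9·x²·y    [distributive law]
= -594·x - 459·x² - 1107·x·y - 504·y - 294·y² - 216 - 549·x²·y - 384·x·y² - 36·y³ - 81·x³    [combine like terms]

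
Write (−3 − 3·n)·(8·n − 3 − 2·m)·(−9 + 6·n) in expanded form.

(−3 − 3·n)·(8·n − 3 − 2·m)·(−9 + 6·n)
= (−24·n + 9 + 6·m − 24·n^2 + 9·n + 6·m·n)·(−9 + 6·n)    [distributive law]
= (−15·n + 9 + 6·m − 24·n^2 + 6·m·n)·(−9 + 6·n)    [combine like terms]
= 135·n − 90·n^2 − 81 + 54·n − 54·m + 36·m·n + 216·n^2 − 144·n^3 − 54·m·n + 36·m·n^2    [distributive law]
= 189·n + 126·n^2 − 81 − 54·m − 18·m·n − 144·n^3 + 36·m·n^2    [combine like terms]

189·n + 126·n^2 − 81 − 54·m − 18·m·n − 144·n^3 + 36·m·n^2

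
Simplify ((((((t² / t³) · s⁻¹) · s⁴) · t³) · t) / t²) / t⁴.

((((((t² / t³) · s⁻¹) · s⁴) · t³) · t) / t²) / t⁴
= (((((t⁻¹ · s⁻¹) · s⁴) · t³) · t) / t²) / t⁴    [quotient of powers]
= s³t⁻³    [quotient of powers; product of powers]

s³t⁻³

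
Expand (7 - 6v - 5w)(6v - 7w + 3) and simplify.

24v - 64w + 21 - 36v² + 12vw + 35w²

(7 - 6v - 5w)(6v - 7w + 3)
= 42v - 49w + 21 - 36v² + 42vw - 18v - 30vw + 35w² - 15w    [distributive law]
= 24v - 64w + 21 - 36v² + 12vw + 35w²    [combine like terms]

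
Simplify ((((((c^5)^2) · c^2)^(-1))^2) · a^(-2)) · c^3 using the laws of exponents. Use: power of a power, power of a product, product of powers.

a^(-2)·c^(-21)

((((((c^5)^2) · c^2)^(-1))^2) · a^(-2)) · c^3
= (((((c^5)^2) · c^2)^(-2)) · a^(-2)) · c^3    [power of a power]
= (((((c^5)^2)^(-2)) · ((c^2)^(-2))) · a^(-2)) · c^3    [power of a product]
= ((((c^5)^(-4)) · ((c^2)^(-2))) · a^(-2)) · c^3    [power of a power]
= ((c^(-20) · ((c^2)^(-2))) · a^(-2)) · c^3    [power of a power]
= ((c^(-20) · c^(-4)) · a^(-2)) · c^3    [power of a power]
= (c^(-24) · a^(-2)) · c^3    [product of powers]
= a^(-2)·c^(-21)    [product of powers]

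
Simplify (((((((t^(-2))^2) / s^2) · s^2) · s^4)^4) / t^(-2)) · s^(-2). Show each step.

(((((((t^(-2))^2) / s^2) · s^2) · s^4)^4) / t^(-2)) · s^(-2)
= (((((((t^(-2))^2) / s^2) · s^2)^4) · ((s^4)^4)) / t^(-2)) · s^(-2)    [power of a product]
= (((((((t^(-2))^2) / s^2)^4) · ((s^2)^4)) · ((s^4)^4)) / t^(-2)) · s^(-2)    [power of a product]
= (((((((t^(-2))^2)^4) / ((s^2)^4)) · ((s^2)^4)) · ((s^4)^4)) / t^(-2)) · s^(-2)    [power of a quotient]
= ((((((t^(-2))^8) / ((s^2)^4)) · ((s^2)^4)) · ((s^4)^4)) / t^(-2)) · s^(-2)    [power of a power]
= ((((t^(-16) / ((s^2)^4)) · ((s^2)^4)) · ((s^4)^4)) / t^(-2)) · s^(-2)    [power of a power]
= ((((t^(-16) / s^8) · ((s^2)^4)) · ((s^4)^4)) / t^(-2)) · s^(-2)    [power of a power]
= ((((t^(-16) / s^8) · s^8) · ((s^4)^4)) / t^(-2)) · s^(-2)    [power of a power]
= ((((t^(-16) / s^8) · s^8) · s^16) / t^(-2)) · s^(-2)    [power of a power]
= s^14·t^(-14)    [quotient of powers; product of powers]

s^14·t^(-14)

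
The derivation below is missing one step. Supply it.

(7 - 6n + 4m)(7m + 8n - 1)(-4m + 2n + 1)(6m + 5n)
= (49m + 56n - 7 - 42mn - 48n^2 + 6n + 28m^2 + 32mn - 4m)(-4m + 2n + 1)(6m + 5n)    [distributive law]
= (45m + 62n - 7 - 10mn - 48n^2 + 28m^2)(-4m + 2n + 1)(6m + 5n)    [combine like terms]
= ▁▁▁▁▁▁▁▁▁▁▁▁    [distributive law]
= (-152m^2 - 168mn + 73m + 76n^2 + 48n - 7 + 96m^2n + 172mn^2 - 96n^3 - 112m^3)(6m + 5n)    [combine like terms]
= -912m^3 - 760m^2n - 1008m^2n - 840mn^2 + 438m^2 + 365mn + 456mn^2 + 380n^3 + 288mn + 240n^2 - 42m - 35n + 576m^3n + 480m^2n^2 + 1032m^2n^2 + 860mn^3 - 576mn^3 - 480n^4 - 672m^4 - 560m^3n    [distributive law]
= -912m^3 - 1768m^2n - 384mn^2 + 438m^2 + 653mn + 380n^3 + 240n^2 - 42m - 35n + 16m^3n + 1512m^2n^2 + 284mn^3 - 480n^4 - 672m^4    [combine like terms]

Applying distributive law to the line above:

(-180m^2 + 90mn + 45m - 248mn + 124n^2 + 62n + 28m - 14n - 7 + 40m^2n - 20mn^2 - 10mn + 192mn^2 - 96n^3 - 48n^2 - 112m^3 + 56m^2n + 28m^2)(6m + 5n)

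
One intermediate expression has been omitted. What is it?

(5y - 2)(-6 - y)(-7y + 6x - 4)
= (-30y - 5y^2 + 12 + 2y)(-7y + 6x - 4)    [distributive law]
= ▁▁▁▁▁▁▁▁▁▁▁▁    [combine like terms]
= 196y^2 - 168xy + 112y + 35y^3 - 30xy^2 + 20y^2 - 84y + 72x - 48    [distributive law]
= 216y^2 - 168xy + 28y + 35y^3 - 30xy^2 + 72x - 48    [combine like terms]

By combine like terms:

(-28y - 5y^2 + 12)(-7y + 6x - 4)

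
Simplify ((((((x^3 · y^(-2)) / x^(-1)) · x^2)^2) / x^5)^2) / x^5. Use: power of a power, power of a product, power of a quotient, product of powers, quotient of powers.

x^9·y^(-8)

((((((x^3 · y^(-2)) / x^(-1)) · x^2)^2) / x^5)^2) / x^5
= ((((((x^3 · y^(-2)) / x^(-1)) · x^2)^2)^2) / ((x^5)^2)) / x^5    [power of a quotient]
= (((((x^3 · y^(-2)) / x^(-1)) · x^2)^4) / ((x^5)^2)) / x^5    [power of a power]
= (((((x^3 · y^(-2)) / x^(-1))^4) · ((x^2)^4)) / ((x^5)^2)) / x^5    [power of a product]
= (((((x^3 · y^(-2))^4) / ((x^(-1))^4)) · ((x^2)^4)) / ((x^5)^2)) / x^5    [power of a quotient]
= ((((((x^3)^4) · ((y^(-2))^4)) / ((x^(-1))^4)) · ((x^2)^4)) / ((x^5)^2)) / x^5    [power of a product]
= ((((x^12 · ((y^(-2))^4)) / ((x^(-1))^4)) · ((x^2)^4)) / ((x^5)^2)) / x^5    [power of a power]
= ((((x^12 · y^(-8)) / ((x^(-1))^4)) · ((x^2)^4)) / ((x^5)^2)) / x^5    [power of a power]
= ((((x^12 · y^(-8)) / x^(-4)) · ((x^2)^4)) / ((x^5)^2)) / x^5    [power of a power]
= ((((x^12 · y^(-8)) / x^(-4)) · x^8) / ((x^5)^2)) / x^5    [power of a power]
= ((((x^12 · y^(-8)) / x^(-4)) · x^8) / x^10) / x^5    [power of a power]
= x^9·y^(-8)    [quotient of powers; product of powers]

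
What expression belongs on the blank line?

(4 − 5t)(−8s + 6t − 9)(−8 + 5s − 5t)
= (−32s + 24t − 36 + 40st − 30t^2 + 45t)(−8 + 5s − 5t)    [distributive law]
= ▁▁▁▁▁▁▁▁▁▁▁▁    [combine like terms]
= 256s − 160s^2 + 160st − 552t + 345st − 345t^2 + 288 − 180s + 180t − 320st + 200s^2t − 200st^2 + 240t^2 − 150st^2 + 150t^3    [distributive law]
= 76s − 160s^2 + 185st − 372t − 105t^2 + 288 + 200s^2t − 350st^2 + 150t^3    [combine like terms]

By combine like terms:

(−32s + 69t − 36 + 40st − 30t^2)(−8 + 5s − 5t)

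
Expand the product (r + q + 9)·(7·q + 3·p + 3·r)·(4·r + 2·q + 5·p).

(r + q + 9)·(7·q + 3·p + 3·r)·(4·r + 2·q + 5·p)
= (7·q·r + 3·p·r + 3·r^2 + 7·q^2 + 3·p·q + 3·q·r + 63·q + 27·p + 27·r)·(4·r + 2·q + 5·p)    [distributive law]
= (10·q·r + 3·p·r + 3·r^2 + 7·q^2 + 3·p·q + 63·q + 27·p + 27·r)·(4·r + 2·q + 5·p)    [combine like terms]
= 40·q·r^2 + 20·q^2·r + 50·p·q·r + 12·p·r^2 + 6·p·q·r + 15·p^2·r + 12·r^3 + 6·q·r^2 + 15·p·r^2 + 28·q^2·r + 14·q^3 + 35·p·q^2 + 12·p·q·r + 6·p·q^2 + 15·p^2·q + 252·q·r + 126·q^2 + 315·p·q + 108·p·r + 54·p·q + 135·p^2 + 108·r^2 + 54·q·r + 135·p·r    [distributive law]
= 46·q·r^2 + 48·q^2·r + 68·p·q·r + 27·p·r^2 + 15·p^2·r + 12·r^3 + 14·q^3 + 41·p·q^2 + 15·p^2·q + 306·q·r + 126·q^2 + 369·p·q + 243·p·r + 135·p^2 + 108·r^2    [combine like terms]

46·q·r^2 + 48·q^2·r + 68·p·q·r + 27·p·r^2 + 15·p^2·r + 12·r^3 + 14·q^3 + 41·p·q^2 + 15·p^2·q + 306·q·r + 126·q^2 + 369·p·q + 243·p·r + 135·p^2 + 108·r^2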